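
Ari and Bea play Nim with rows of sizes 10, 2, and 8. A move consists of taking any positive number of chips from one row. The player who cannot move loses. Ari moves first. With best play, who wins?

Nim-sum: 10 XOR 2 XOR 8 = 0.
The nim-sum is 0, so this is a P-position: the player to move is in a losing position under optimal play; Ari is about to move from it and so loses — Bea wins.

Bea wins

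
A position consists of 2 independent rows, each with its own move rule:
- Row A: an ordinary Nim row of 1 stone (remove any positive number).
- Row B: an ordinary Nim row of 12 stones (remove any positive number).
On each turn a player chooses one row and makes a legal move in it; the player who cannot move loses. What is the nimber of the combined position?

13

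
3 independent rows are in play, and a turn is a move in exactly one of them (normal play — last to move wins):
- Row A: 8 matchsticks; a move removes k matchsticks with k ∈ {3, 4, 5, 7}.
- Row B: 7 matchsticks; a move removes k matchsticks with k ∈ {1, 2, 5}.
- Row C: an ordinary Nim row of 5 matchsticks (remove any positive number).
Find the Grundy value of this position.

Grundy values for row A (subtraction set {3, 4, 5, 7}):
g(0) = mex{} = 0
g(1) = mex{} = 0
g(2) = mex{} = 0
g(3) = mex{0} = 1
g(4) = mex{0} = 1
g(5) = mex{0} = 1
g(6) = mex{0,1} = 2
g(7) = mex{0,1} = 2
g(8) = mex{0,1} = 2
So g(8) = 2.
Grundy values for row B (subtraction set {1, 2, 5}):
g(0) = mex{} = 0
g(1) = mex{0} = 1
g(2) = mex{0,1} = 2
g(3) = mex{1,2} = 0
g(4) = mex{0,2} = 1
g(5) = mex{0,1} = 2
g(6) = mex{1,2} = 0
g(7) = mex{0,2} = 1
So g(7) = 1.
Row C is a plain Nim row of size 5, so its Grundy value is 5.
The value of a disjunctive sum is the nim-sum of the parts.
Combined value = 2 XOR 1 XOR 5 = 6.

6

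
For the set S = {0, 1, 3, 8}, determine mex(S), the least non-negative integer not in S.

2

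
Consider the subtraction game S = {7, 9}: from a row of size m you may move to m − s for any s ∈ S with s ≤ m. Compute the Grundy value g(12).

Compute g(0), g(1), … for moves {7, 9}:
k:     0  1  2  3  4  5  6  7  8  9 10 11 12
g(k):  0  0  0  0  0  0  0  1  1  1  1  1  1
So g(12) = 1.

1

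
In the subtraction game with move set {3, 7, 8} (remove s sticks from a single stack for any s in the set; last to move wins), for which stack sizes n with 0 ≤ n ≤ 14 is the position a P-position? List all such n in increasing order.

Grundy values for subtraction set {3, 7, 8}:
g(0) = mex{} = 0
g(1) = mex{} = 0
g(2) = mex{} = 0
g(3) = mex{0} = 1
g(4) = mex{0} = 1
g(5) = mex{0} = 1
g(6) = mex{1} = 0
g(7) = mex{0,1} = 2
g(8) = mex{0,1} = 2
g(9) = mex{0} = 1
g(10) = mex{0,1,2} = 3
g(11) = mex{1,2} = 0
g(12) = mex{1} = 0
g(13) = mex{0,1,3} = 2
g(14) = mex{0,2} = 1
The P-positions (g = 0) in 0..14 are 0, 1, 2, 6, 11, 12.

0, 1, 2, 6, 11, 12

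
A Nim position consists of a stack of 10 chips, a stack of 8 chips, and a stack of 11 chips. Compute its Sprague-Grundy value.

Compute the nim-sum pairwise:
10 XOR 8 = 2
2 XOR 11 = 9

9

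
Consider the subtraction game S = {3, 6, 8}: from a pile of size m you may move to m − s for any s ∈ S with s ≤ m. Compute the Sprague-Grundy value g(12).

Compute g(0), g(1), … for moves {3, 6, 8}:
g(0) = mex{} = 0
g(1) = mex{} = 0
g(2) = mex{} = 0
g(3) = mex{0} = 1
g(4) = mex{0} = 1
g(5) = mex{0} = 1
g(6) = mex{0,1} = 2
g(7) = mex{0,1} = 2
g(8) = mex{0,1} = 2
g(9) = mex{0,1,2} = 3
g(10) = mex{0,1,2} = 3
g(11) = mex{1,2} = 0
g(12) = mex{1,2,3} = 0
So g(12) = 0.

0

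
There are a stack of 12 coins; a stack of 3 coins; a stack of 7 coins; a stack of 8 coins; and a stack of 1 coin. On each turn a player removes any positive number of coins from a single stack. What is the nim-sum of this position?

1

Compute the nim-sum pairwise:
12 XOR 3 = 15
15 XOR 7 = 8
8 XOR 8 = 0
0 XOR 1 = 1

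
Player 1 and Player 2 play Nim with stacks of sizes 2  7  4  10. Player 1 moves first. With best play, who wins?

Compute the nim-sum pairwise:
2 ⊕ 7 = 5
5 ⊕ 4 = 1
1 ⊕ 10 = 11
The nim-sum is 11 ≠ 0, so this is an N-position: the player to move can win; Player 1 has a winning move.

Player 1 wins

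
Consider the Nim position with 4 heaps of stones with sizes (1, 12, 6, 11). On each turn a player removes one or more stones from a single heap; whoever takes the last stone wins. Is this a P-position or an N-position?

P-position

In binary:
  0001  (1)
  1100  (12)
  0110  (6)
  1011  (11)
  ----
  0000  (0)
The nim-sum is 0, so this is a P-position: the player to move is in a losing position under optimal play.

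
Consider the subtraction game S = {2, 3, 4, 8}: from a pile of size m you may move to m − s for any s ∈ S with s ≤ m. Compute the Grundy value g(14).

Build the Grundy sequence with g(k) = mex{g(k−s) : s ∈ {2, 3, 4, 8}, s ≤ k}:
g(0) = mex{} = 0
g(1) = mex{} = 0
g(2) = mex{0} = 1
g(3) = mex{0} = 1
g(4) = mex{0,1} = 2
g(5) = mex{0,1} = 2
g(6) = mex{1,2} = 0
g(7) = mex{1,2} = 0
g(8) = mex{0,2} = 1
g(9) = mex{0,2} = 1
g(10) = mex{0,1} = 2
g(11) = mex{0,1} = 2
g(12) = mex{1,2} = 0
g(13) = mex{1,2} = 0
g(14) = mex{0,2} = 1
So g(14) = 1.

1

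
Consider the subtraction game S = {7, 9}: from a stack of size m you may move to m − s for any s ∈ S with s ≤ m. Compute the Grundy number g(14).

Grundy values for subtraction set {7, 9}:
k:     0  1  2  3  4  5  6  7  8  9 10 11 12 13 14
g(k):  0  0  0  0  0  0  0  1  1  1  1  1  1  1  2
So g(14) = 2.

2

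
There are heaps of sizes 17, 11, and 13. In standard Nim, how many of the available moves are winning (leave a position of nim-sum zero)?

1

Nim-sum: 17 XOR 11 XOR 13 = 23.
The overall nim-sum is X = 23. A heap of size p has a winning move iff p XOR X < p (reduce it to p XOR X).
  17: 17 XOR 23 = 6 < 17 — winning move (to 6).
  11: 11 XOR 23 = 28 ≥ 11 — no move.
  13: 13 XOR 23 = 26 ≥ 13 — no move.
That gives 1 winning move.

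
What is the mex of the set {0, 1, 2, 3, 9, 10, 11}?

4

The values 0, 1, 2, 3 are all present; 4 is the first non-negative integer missing from the set.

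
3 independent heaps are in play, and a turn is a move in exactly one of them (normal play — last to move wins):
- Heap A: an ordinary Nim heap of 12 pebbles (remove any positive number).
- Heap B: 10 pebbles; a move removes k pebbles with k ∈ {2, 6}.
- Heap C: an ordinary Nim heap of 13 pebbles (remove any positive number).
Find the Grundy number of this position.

Heap A is a plain Nim heap of size 12, so its Grundy value is 12.
Grundy values for heap B (subtraction set {2, 6}):
k:     0  1  2  3  4  5  6  7  8  9 10
g(k):  0  0  1  1  0  0  1  1  0  0  1
So g(10) = 1.
Heap C is a plain Nim heap of size 13, so its Grundy value is 13.
By the Sprague-Grundy theorem, the Grundy value of a sum of independent games is the XOR of the component values.
Combined value = 12 XOR 1 XOR 13 = 0.

0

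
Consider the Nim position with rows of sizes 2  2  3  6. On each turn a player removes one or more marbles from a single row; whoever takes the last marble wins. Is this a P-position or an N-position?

Write each in binary and XOR column by column:
  010  (2)
  010  (2)
  011  (3)
  110  (6)
  ---
  101  (5)
The nim-sum is 5 ≠ 0, so this is an N-position: the player to move can win.

N-position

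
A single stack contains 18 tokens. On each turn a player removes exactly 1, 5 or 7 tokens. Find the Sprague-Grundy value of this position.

Build the Grundy sequence with g(k) = mex{g(k−s) : s ∈ {1, 5, 7}, s ≤ k}:
k:     0  1  2  3  4  5  6  7  8  9 10 11 12 13 14 15 16 17 18
g(k):  0  1  0  1  0  1  0  1  0  1  0  1  0  1  0  1  0  1  0
So g(18) = 0.

0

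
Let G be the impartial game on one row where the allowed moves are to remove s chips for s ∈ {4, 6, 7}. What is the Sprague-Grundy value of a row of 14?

Build the Grundy sequence with g(k) = mex{g(k−s) : s ∈ {4, 6, 7}, s ≤ k}:
k:     0  1  2  3  4  5  6  7  8  9 10 11 12 13 14
g(k):  0  0  0  0  1  1  1  1  2  2  2  0  0  0  0
So g(14) = 0.

0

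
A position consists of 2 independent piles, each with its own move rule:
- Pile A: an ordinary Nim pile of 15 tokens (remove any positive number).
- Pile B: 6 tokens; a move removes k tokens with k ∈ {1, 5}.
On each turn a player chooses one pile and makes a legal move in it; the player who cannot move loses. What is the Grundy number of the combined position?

15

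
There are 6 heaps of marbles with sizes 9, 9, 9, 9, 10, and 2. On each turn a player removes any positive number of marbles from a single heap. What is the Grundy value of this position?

Nim-sum: 9 ⊕ 9 ⊕ 9 ⊕ 9 ⊕ 10 ⊕ 2 = 8.

8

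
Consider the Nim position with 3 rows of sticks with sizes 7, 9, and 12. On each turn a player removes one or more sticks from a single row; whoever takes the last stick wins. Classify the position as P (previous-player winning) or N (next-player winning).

Compute the nim-sum pairwise:
7 XOR 9 = 14
14 XOR 12 = 2
The nim-sum is 2 ≠ 0, so this is an N-position: the player to move can win.

N-position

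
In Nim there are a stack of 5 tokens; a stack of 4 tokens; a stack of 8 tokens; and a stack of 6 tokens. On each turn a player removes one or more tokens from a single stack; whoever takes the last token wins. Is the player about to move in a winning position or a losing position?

Compute the nim-sum pairwise:
5 ⊕ 4 = 1
1 ⊕ 8 = 9
9 ⊕ 6 = 15
The nim-sum is 15 ≠ 0, so this is an N-position: the player to move can win.

Winning position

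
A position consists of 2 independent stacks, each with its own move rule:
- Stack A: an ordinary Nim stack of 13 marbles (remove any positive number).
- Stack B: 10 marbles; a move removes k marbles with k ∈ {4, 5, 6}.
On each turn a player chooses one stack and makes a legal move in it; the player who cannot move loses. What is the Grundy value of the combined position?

13

Stack A is a plain Nim stack of size 13, so its Grundy value is 13.
Build the Grundy sequence for stack B with g(k) = mex{g(k−s) : s ∈ {4, 5, 6}, s ≤ k}:
k:     0  1  2  3  4  5  6  7  8  9 10
g(k):  0  0  0  0  1  1  1  1  2  2  0
So g(10) = 0.
By the Sprague-Grundy theorem, the Grundy value of a sum of independent games is the XOR of the component values.
Combined value = 13 ⊕ 0 = 13.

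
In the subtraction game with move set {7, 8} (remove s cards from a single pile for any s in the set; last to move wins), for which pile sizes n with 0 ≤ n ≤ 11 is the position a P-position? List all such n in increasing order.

0, 1, 2, 3, 4, 5, 6

Grundy values for subtraction set {7, 8}:
k:     0  1  2  3  4  5  6  7  8  9 10 11
g(k):  0  0  0  0  0  0  0  1  1  1  1  1
The P-positions (g = 0) in 0..11 are 0, 1, 2, 3, 4, 5, 6.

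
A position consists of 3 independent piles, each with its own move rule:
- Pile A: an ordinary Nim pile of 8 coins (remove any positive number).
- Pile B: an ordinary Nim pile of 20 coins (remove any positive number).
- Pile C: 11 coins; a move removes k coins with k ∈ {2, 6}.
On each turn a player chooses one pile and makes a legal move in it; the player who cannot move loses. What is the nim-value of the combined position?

29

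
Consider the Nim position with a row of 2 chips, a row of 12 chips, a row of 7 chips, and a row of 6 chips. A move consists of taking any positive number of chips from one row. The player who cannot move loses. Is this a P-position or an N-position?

N-position

Nim-sum: 2 ^ 12 ^ 7 ^ 6 = 15.
The nim-sum is 15 ≠ 0, so this is an N-position: the player to move can win.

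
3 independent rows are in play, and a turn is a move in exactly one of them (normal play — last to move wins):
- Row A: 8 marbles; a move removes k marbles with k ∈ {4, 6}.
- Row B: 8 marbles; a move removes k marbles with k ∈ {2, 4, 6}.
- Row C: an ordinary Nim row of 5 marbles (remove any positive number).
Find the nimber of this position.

For row A, compute g(0), g(1), … with moves {4, 6}:
k:     0  1  2  3  4  5  6  7  8
g(k):  0  0  0  0  1  1  1  1  2
So g(8) = 2.
Grundy values for row B (subtraction set {2, 4, 6}):
g(0) = mex{} = 0
g(1) = mex{} = 0
g(2) = mex{0} = 1
g(3) = mex{0} = 1
g(4) = mex{0,1} = 2
g(5) = mex{0,1} = 2
g(6) = mex{0,1,2} = 3
g(7) = mex{0,1,2} = 3
g(8) = mex{1,2,3} = 0
So g(8) = 0.
Row C is a plain Nim row of size 5, so its Grundy value is 5.
By the Sprague-Grundy theorem, the Grundy value of a sum of independent games is the XOR of the component values.
Combined value = 2 ⊕ 0 ⊕ 5 = 7.

7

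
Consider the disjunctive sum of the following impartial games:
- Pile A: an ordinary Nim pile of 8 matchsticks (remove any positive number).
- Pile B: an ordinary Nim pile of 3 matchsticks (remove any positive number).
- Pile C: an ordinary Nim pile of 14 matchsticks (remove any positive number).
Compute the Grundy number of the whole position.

5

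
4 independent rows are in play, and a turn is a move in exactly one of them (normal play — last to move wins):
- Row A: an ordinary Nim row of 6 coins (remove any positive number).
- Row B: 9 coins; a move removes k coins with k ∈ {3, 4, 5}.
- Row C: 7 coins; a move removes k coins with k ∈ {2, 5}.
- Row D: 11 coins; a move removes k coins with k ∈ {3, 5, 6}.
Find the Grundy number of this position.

6

Row A is a plain Nim row of size 6, so its Grundy value is 6.
For row B, compute g(0), g(1), … with moves {3, 4, 5}:
k:     0  1  2  3  4  5  6  7  8  9
g(k):  0  0  0  1  1  1  2  2  0  0
So g(9) = 0.
Build the Grundy sequence for row C with g(k) = mex{g(k−s) : s ∈ {2, 5}, s ≤ k}:
g(0) = mex{} = 0
g(1) = mex{} = 0
g(2) = mex{0} = 1
g(3) = mex{0} = 1
g(4) = mex{1} = 0
g(5) = mex{0,1} = 2
g(6) = mex{0} = 1
g(7) = mex{1,2} = 0
So g(7) = 0.
Grundy values for row D (subtraction set {3, 5, 6}):
k:     0  1  2  3  4  5  6  7  8  9 10 11
g(k):  0  0  0  1  1  1  2  2  2  0  0  0
So g(11) = 0.
By the Sprague-Grundy theorem, the Grundy value of a sum of independent games is the XOR of the component values.
Combined value = 6 ⊕ 0 ⊕ 0 ⊕ 0 = 6.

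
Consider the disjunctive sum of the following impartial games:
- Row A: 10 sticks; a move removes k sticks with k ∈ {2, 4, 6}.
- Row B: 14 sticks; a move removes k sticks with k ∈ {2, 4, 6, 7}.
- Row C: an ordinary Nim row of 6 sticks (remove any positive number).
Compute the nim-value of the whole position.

5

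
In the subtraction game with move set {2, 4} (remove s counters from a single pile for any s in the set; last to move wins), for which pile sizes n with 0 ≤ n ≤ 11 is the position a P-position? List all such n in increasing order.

Grundy values for subtraction set {2, 4}:
g(0) = mex{} = 0
g(1) = mex{} = 0
g(2) = mex{0} = 1
g(3) = mex{0} = 1
g(4) = mex{0,1} = 2
g(5) = mex{0,1} = 2
g(6) = mex{1,2} = 0
g(7) = mex{1,2} = 0
g(8) = mex{0,2} = 1
g(9) = mex{0,2} = 1
g(10) = mex{0,1} = 2
g(11) = mex{0,1} = 2
The P-positions (g = 0) in 0..11 are 0, 1, 6, 7.

0, 1, 6, 7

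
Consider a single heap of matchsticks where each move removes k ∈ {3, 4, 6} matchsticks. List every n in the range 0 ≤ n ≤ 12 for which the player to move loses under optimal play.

Compute g(0), g(1), … for moves {3, 4, 6}:
k:     0  1  2  3  4  5  6  7  8  9 10 11 12
g(k):  0  0  0  1  1  1  2  2  2  0  0  0  1
The P-positions (g = 0) in 0..12 are 0, 1, 2, 9, 10, 11.

0, 1, 2, 9, 10, 11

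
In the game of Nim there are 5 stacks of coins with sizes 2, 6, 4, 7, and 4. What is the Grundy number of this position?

3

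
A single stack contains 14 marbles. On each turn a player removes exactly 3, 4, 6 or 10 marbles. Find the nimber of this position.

0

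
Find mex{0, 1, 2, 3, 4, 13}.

5

The values 0, 1, 2, 3, 4 are all present; 5 is the first non-negative integer missing from the set.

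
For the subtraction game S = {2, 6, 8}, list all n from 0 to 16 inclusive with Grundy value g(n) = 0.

0, 1, 4, 5, 14, 15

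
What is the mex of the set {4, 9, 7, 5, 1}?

0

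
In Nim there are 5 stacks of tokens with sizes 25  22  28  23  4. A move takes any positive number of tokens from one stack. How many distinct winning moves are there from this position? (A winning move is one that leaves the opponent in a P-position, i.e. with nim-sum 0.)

0

Nim-sum: 25 ⊕ 22 ⊕ 28 ⊕ 23 ⊕ 4 = 0.
The nim-sum is already 0, so every move leaves a nonzero nim-sum — there are no winning moves.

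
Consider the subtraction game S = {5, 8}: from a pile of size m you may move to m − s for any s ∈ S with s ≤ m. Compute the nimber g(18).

1

Compute g(0), g(1), … for moves {5, 8}:
k:     0  1  2  3  4  5  6  7  8  9 10 11 12 13 14 15 16 17 18
g(k):  0  0  0  0  0  1  1  1  1  1  2  2  2  0  0  0  0  0  1
So g(18) = 1.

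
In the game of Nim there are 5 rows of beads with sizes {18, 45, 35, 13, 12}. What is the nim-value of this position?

29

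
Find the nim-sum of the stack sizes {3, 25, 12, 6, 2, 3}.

17

Nim-sum: 3 ⊕ 25 ⊕ 12 ⊕ 6 ⊕ 2 ⊕ 3 = 17.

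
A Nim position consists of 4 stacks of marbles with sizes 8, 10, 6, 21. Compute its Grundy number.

17

Write each in binary and XOR column by column:
  01000  (8)
  01010  (10)
  00110  (6)
  10101  (21)
  -----
  10001  (17)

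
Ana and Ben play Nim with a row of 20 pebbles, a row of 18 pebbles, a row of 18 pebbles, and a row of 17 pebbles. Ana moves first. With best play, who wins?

Ana wins

Compute the nim-sum pairwise:
20 ⊕ 18 = 6
6 ⊕ 18 = 20
20 ⊕ 17 = 5
The nim-sum is 5 ≠ 0, so this is an N-position: the player to move can win; Ana has a winning move.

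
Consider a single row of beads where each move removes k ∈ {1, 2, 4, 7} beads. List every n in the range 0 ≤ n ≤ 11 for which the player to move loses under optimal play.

Build the Grundy sequence with g(k) = mex{g(k−s) : s ∈ {1, 2, 4, 7}, s ≤ k}:
g(0) = mex{} = 0
g(1) = mex{0} = 1
g(2) = mex{0,1} = 2
g(3) = mex{1,2} = 0
g(4) = mex{0,2} = 1
g(5) = mex{0,1} = 2
g(6) = mex{1,2} = 0
g(7) = mex{0,2} = 1
g(8) = mex{0,1} = 2
g(9) = mex{1,2} = 0
g(10) = mex{0,2} = 1
g(11) = mex{0,1} = 2
The P-positions (g = 0) in 0..11 are 0, 3, 6, 9.

0, 3, 6, 9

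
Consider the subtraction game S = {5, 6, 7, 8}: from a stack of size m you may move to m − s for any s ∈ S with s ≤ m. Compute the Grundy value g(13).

0

Grundy values for subtraction set {5, 6, 7, 8}:
k:     0  1  2  3  4  5  6  7  8  9 10 11 12 13
g(k):  0  0  0  0  0  1  1  1  1  1  2  2  2  0
So g(13) = 0.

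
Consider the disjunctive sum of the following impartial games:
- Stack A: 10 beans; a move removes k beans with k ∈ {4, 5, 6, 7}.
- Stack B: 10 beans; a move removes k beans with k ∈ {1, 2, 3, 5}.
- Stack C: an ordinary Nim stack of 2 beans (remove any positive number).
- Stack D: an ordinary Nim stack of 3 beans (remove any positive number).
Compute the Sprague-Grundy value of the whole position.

1

For stack A, compute g(0), g(1), … with moves {4, 5, 6, 7}:
k:     0  1  2  3  4  5  6  7  8  9 10
g(k):  0  0  0  0  1  1  1  1  2  2  2
So g(10) = 2.
Build the Grundy sequence for stack B with g(k) = mex{g(k−s) : s ∈ {1, 2, 3, 5}, s ≤ k}:
k:     0  1  2  3  4  5  6  7  8  9 10
g(k):  0  1  2  3  0  1  2  3  0  1  2
So g(10) = 2.
Stack C is a plain Nim stack of size 2, so its Grundy value is 2.
Stack D is a plain Nim stack of size 3, so its Grundy value is 3.
The value of a disjunctive sum is the nim-sum of the parts.
Combined value = 2 ⊕ 2 ⊕ 2 ⊕ 3 = 1.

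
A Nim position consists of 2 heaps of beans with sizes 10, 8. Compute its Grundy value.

2

Compute the nim-sum pairwise:
10 ⊕ 8 = 2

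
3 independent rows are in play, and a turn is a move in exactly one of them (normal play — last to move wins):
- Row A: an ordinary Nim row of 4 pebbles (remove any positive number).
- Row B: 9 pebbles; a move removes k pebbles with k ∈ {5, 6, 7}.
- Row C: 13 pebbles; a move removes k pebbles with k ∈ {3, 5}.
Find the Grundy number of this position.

4

Row A is a plain Nim row of size 4, so its Grundy value is 4.
Grundy values for row B (subtraction set {5, 6, 7}):
k:     0  1  2  3  4  5  6  7  8  9
g(k):  0  0  0  0  0  1  1  1  1  1
So g(9) = 1.
Grundy values for row C (subtraction set {3, 5}):
g(0) = mex{} = 0
g(1) = mex{} = 0
g(2) = mex{} = 0
g(3) = mex{0} = 1
g(4) = mex{0} = 1
g(5) = mex{0} = 1
g(6) = mex{0,1} = 2
g(7) = mex{0,1} = 2
g(8) = mex{1} = 0
g(9) = mex{1,2} = 0
g(10) = mex{1,2} = 0
g(11) = mex{0,2} = 1
g(12) = mex{0,2} = 1
g(13) = mex{0} = 1
So g(13) = 1.
By the Sprague-Grundy theorem, the Grundy value of a sum of independent games is the XOR of the component values.
Combined value = 4 XOR 1 XOR 1 = 4.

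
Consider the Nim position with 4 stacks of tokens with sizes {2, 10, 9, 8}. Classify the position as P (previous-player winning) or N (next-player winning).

N-position

Nim-sum: 2 XOR 10 XOR 9 XOR 8 = 9.
The nim-sum is 9 ≠ 0, so this is an N-position: the player to move can win.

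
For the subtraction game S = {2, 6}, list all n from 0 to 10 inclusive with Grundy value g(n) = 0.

0, 1, 4, 5, 8, 9

Grundy values for subtraction set {2, 6}:
g(0) = mex{} = 0
g(1) = mex{} = 0
g(2) = mex{0} = 1
g(3) = mex{0} = 1
g(4) = mex{1} = 0
g(5) = mex{1} = 0
g(6) = mex{0} = 1
g(7) = mex{0} = 1
g(8) = mex{1} = 0
g(9) = mex{1} = 0
g(10) = mex{0} = 1
The P-positions (g = 0) in 0..10 are 0, 1, 4, 5, 8, 9.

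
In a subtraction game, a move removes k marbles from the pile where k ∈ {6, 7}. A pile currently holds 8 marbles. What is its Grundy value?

Compute g(0), g(1), … for moves {6, 7}:
k:     0  1  2  3  4  5  6  7  8
g(k):  0  0  0  0  0  0  1  1  1
So g(8) = 1.

1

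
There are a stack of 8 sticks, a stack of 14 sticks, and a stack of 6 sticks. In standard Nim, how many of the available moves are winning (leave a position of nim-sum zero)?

0

Nim-sum: 8 ^ 14 ^ 6 = 0.
The nim-sum is already 0, so every move leaves a nonzero nim-sum — there are no winning moves.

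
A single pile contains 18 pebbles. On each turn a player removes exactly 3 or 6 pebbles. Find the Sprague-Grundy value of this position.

Compute g(0), g(1), … for moves {3, 6}:
k:     0  1  2  3  4  5  6  7  8  9 10 11 12 13 14 15 16 17 18
g(k):  0  0  0  1  1  1  2  2  2  0  0  0  1  1  1  2  2  2  0
So g(18) = 0.

0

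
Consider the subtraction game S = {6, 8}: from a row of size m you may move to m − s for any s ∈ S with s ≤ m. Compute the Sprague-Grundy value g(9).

Build the Grundy sequence with g(k) = mex{g(k−s) : s ∈ {6, 8}, s ≤ k}:
g(0) = mex{} = 0
g(1) = mex{} = 0
g(2) = mex{} = 0
g(3) = mex{} = 0
g(4) = mex{} = 0
g(5) = mex{} = 0
g(6) = mex{0} = 1
g(7) = mex{0} = 1
g(8) = mex{0} = 1
g(9) = mex{0} = 1
So g(9) = 1.

1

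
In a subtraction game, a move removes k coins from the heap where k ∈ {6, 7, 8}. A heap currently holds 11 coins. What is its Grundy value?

Grundy values for subtraction set {6, 7, 8}:
k:     0  1  2  3  4  5  6  7  8  9 10 11
g(k):  0  0  0  0  0  0  1  1  1  1  1  1
So g(11) = 1.

1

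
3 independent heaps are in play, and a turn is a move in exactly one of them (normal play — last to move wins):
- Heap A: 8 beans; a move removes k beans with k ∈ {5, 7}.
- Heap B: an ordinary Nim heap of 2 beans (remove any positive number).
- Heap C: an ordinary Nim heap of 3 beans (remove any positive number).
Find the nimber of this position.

0

Build the Grundy sequence for heap A with g(k) = mex{g(k−s) : s ∈ {5, 7}, s ≤ k}:
k:     0  1  2  3  4  5  6  7  8
g(k):  0  0  0  0  0  1  1  1  1
So g(8) = 1.
Heap B is a plain Nim heap of size 2, so its Grundy value is 2.
Heap C is a plain Nim heap of size 3, so its Grundy value is 3.
By the Sprague-Grundy theorem, the Grundy value of a sum of independent games is the XOR of the component values.
Combined value = 1 XOR 2 XOR 3 = 0.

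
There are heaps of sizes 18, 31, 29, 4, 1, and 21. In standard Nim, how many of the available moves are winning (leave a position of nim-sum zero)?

0

In binary:
  10010  (18)
  11111  (31)
  11101  (29)
  00100  (4)
  00001  (1)
  10101  (21)
  -----
  00000  (0)
The nim-sum is already 0, so every move leaves a nonzero nim-sum — there are no winning moves.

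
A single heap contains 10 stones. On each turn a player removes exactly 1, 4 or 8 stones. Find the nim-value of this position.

3

Grundy values for subtraction set {1, 4, 8}:
g(0) = mex{} = 0
g(1) = mex{0} = 1
g(2) = mex{1} = 0
g(3) = mex{0} = 1
g(4) = mex{0,1} = 2
g(5) = mex{1,2} = 0
g(6) = mex{0} = 1
g(7) = mex{1} = 0
g(8) = mex{0,2} = 1
g(9) = mex{0,1} = 2
g(10) = mex{0,1,2} = 3
So g(10) = 3.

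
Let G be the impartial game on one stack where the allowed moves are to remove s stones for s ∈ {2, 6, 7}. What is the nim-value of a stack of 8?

Build the Grundy sequence with g(k) = mex{g(k−s) : s ∈ {2, 6, 7}, s ≤ k}:
g(0) = mex{} = 0
g(1) = mex{} = 0
g(2) = mex{0} = 1
g(3) = mex{0} = 1
g(4) = mex{1} = 0
g(5) = mex{1} = 0
g(6) = mex{0} = 1
g(7) = mex{0} = 1
g(8) = mex{0,1} = 2
So g(8) = 2.

2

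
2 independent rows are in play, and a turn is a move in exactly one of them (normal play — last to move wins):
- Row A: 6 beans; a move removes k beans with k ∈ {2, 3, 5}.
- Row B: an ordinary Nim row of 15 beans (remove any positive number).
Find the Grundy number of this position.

Build the Grundy sequence for row A with g(k) = mex{g(k−s) : s ∈ {2, 3, 5}, s ≤ k}:
g(0) = mex{} = 0
g(1) = mex{} = 0
g(2) = mex{0} = 1
g(3) = mex{0} = 1
g(4) = mex{0,1} = 2
g(5) = mex{0,1} = 2
g(6) = mex{0,1,2} = 3
So g(6) = 3.
Row B is a plain Nim row of size 15, so its Grundy value is 15.
By the Sprague-Grundy theorem, the Grundy value of a sum of independent games is the XOR of the component values.
Combined value = 3 ⊕ 15 = 12.

12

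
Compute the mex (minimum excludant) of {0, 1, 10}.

The values 0, 1 are all present; 2 is the first non-negative integer missing from the set.

2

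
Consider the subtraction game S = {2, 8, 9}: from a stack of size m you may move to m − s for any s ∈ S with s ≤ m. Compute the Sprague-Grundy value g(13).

Build the Grundy sequence with g(k) = mex{g(k−s) : s ∈ {2, 8, 9}, s ≤ k}:
g(0) = mex{} = 0
g(1) = mex{} = 0
g(2) = mex{0} = 1
g(3) = mex{0} = 1
g(4) = mex{1} = 0
g(5) = mex{1} = 0
g(6) = mex{0} = 1
g(7) = mex{0} = 1
g(8) = mex{0,1} = 2
g(9) = mex{0,1} = 2
g(10) = mex{0,1,2} = 3
g(11) = mex{1,2} = 0
g(12) = mex{0,1,3} = 2
g(13) = mex{0} = 1
So g(13) = 1.

1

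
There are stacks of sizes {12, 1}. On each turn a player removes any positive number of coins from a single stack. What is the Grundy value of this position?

13

Nim-sum: 12 XOR 1 = 13.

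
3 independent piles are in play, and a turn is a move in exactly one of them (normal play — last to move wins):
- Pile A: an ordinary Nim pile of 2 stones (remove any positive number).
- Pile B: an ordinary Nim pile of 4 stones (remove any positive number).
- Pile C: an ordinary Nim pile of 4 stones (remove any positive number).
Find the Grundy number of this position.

2

Pile A is a plain Nim pile of size 2, so its Grundy value is 2.
Pile B is a plain Nim pile of size 4, so its Grundy value is 4.
Pile C is a plain Nim pile of size 4, so its Grundy value is 4.
The value of a disjunctive sum is the nim-sum of the parts.
Combined value = 2 ⊕ 4 ⊕ 4 = 2.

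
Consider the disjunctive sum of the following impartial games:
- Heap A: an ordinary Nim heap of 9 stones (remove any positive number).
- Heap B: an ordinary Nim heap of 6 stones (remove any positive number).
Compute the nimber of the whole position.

Heap A is a plain Nim heap of size 9, so its Grundy value is 9.
Heap B is a plain Nim heap of size 6, so its Grundy value is 6.
By the Sprague-Grundy theorem, the Grundy value of a sum of independent games is the XOR of the component values.
Combined value = 9 ⊕ 6 = 15.

15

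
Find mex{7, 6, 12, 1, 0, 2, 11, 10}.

The values 0, 1, 2 are all present; 3 is the first non-negative integer missing from the set.

3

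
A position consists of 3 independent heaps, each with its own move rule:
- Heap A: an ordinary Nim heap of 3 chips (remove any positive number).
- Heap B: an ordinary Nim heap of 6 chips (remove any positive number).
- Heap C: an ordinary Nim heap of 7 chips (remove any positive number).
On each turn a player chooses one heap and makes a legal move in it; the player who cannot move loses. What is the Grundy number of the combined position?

2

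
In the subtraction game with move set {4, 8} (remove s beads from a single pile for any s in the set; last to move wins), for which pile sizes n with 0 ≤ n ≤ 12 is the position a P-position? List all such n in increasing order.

0, 1, 2, 3, 12

Compute g(0), g(1), … for moves {4, 8}:
k:     0  1  2  3  4  5  6  7  8  9 10 11 12
g(k):  0  0  0  0  1  1  1  1  2  2  2  2  0
The P-positions (g = 0) in 0..12 are 0, 1, 2, 3, 12.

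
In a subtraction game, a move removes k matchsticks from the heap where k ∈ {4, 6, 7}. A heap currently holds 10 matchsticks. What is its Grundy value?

2

Build the Grundy sequence with g(k) = mex{g(k−s) : s ∈ {4, 6, 7}, s ≤ k}:
k:     0  1  2  3  4  5  6  7  8  9 10
g(k):  0  0  0  0  1  1  1  1  2  2  2
So g(10) = 2.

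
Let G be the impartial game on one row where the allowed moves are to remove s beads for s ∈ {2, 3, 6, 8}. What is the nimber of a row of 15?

Compute g(0), g(1), … for moves {2, 3, 6, 8}:
k:     0  1  2  3  4  5  6  7  8  9 10 11 12 13 14 15
g(k):  0  0  1  1  2  0  3  1  2  2  0  3  1  2  0  0
So g(15) = 0.

0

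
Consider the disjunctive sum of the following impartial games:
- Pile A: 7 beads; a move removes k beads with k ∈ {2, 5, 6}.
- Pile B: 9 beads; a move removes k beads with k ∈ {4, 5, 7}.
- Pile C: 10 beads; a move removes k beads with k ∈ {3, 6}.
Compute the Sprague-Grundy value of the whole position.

Build the Grundy sequence for pile A with g(k) = mex{g(k−s) : s ∈ {2, 5, 6}, s ≤ k}:
g(0) = mex{} = 0
g(1) = mex{} = 0
g(2) = mex{0} = 1
g(3) = mex{0} = 1
g(4) = mex{1} = 0
g(5) = mex{0,1} = 2
g(6) = mex{0} = 1
g(7) = mex{0,1,2} = 3
So g(7) = 3.
Build the Grundy sequence for pile B with g(k) = mex{g(k−s) : s ∈ {4, 5, 7}, s ≤ k}:
k:     0  1  2  3  4  5  6  7  8  9
g(k):  0  0  0  0  1  1  1  1  2  2
So g(9) = 2.
For pile C, compute g(0), g(1), … with moves {3, 6}:
g(0) = mex{} = 0
g(1) = mex{} = 0
g(2) = mex{} = 0
g(3) = mex{0} = 1
g(4) = mex{0} = 1
g(5) = mex{0} = 1
g(6) = mex{0,1} = 2
g(7) = mex{0,1} = 2
g(8) = mex{0,1} = 2
g(9) = mex{1,2} = 0
g(10) = mex{1,2} = 0
So g(10) = 0.
By the Sprague-Grundy theorem, the Grundy value of a sum of independent games is the XOR of the component values.
Combined value = 3 ⊕ 2 ⊕ 0 = 1.

1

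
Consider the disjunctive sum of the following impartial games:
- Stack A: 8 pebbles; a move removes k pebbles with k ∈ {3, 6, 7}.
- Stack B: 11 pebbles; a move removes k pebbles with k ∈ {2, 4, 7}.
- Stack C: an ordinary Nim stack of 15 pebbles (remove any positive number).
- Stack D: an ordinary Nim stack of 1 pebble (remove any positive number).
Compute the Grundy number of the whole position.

13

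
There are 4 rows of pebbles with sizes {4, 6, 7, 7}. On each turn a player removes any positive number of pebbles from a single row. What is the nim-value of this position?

2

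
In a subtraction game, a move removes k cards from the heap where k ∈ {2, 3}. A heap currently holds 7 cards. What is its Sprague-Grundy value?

1

Compute g(0), g(1), … for moves {2, 3}:
k:     0  1  2  3  4  5  6  7
g(k):  0  0  1  1  2  0  0  1
So g(7) = 1.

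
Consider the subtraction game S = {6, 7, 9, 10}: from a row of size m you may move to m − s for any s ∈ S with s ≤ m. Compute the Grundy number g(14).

2

Compute g(0), g(1), … for moves {6, 7, 9, 10}:
k:     0  1  2  3  4  5  6  7  8  9 10 11 12 13 14
g(k):  0  0  0  0  0  0  1  1  1  1  1  1  2  2  2
So g(14) = 2.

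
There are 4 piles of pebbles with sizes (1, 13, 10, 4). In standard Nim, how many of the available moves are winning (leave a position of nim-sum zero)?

Bitwise XOR of the heap sizes:
  0001  (1)
  1101  (13)
  1010  (10)
  0100  (4)
  ----
  0010  (2)
The overall nim-sum is X = 2. A pile of size p has a winning move iff p XOR X < p (reduce it to p XOR X).
  1: 1 XOR 2 = 3 ≥ 1 — no move.
  13: 13 XOR 2 = 15 ≥ 13 — no move.
  10: 10 XOR 2 = 8 < 10 — winning move (to 8).
  4: 4 XOR 2 = 6 ≥ 4 — no move.
That gives 1 winning move.

1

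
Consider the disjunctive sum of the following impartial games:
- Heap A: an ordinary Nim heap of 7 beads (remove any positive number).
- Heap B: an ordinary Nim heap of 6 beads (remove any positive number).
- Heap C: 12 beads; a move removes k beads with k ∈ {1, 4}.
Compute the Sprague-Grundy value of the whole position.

Heap A is a plain Nim heap of size 7, so its Grundy value is 7.
Heap B is a plain Nim heap of size 6, so its Grundy value is 6.
For heap C, compute g(0), g(1), … with moves {1, 4}:
k:     0  1  2  3  4  5  6  7  8  9 10 11 12
g(k):  0  1  0  1  2  0  1  0  1  2  0  1  0
So g(12) = 0.
The value of a disjunctive sum is the nim-sum of the parts.
Combined value = 7 ⊕ 6 ⊕ 0 = 1.

1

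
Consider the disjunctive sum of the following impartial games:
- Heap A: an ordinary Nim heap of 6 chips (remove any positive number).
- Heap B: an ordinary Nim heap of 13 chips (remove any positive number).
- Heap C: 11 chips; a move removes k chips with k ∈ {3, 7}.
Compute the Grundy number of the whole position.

11

Heap A is a plain Nim heap of size 6, so its Grundy value is 6.
Heap B is a plain Nim heap of size 13, so its Grundy value is 13.
For heap C, compute g(0), g(1), … with moves {3, 7}:
k:     0  1  2  3  4  5  6  7  8  9 10 11
g(k):  0  0  0  1  1  1  0  2  2  1  0  0
So g(11) = 0.
By the Sprague-Grundy theorem, the Grundy value of a sum of independent games is the XOR of the component values.
Combined value = 6 XOR 13 XOR 0 = 11.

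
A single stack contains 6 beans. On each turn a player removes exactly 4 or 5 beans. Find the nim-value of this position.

Compute g(0), g(1), … for moves {4, 5}:
g(0) = mex{} = 0
g(1) = mex{} = 0
g(2) = mex{} = 0
g(3) = mex{} = 0
g(4) = mex{0} = 1
g(5) = mex{0} = 1
g(6) = mex{0} = 1
So g(6) = 1.

1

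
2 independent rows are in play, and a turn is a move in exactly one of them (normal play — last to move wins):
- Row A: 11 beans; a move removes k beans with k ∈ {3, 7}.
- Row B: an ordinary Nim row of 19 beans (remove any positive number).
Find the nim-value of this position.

For row A, compute g(0), g(1), … with moves {3, 7}:
k:     0  1  2  3  4  5  6  7  8  9 10 11
g(k):  0  0  0  1  1  1  0  2  2  1  0  0
So g(11) = 0.
Row B is a plain Nim row of size 19, so its Grundy value is 19.
The value of a disjunctive sum is the nim-sum of the parts.
Combined value = 0 XOR 19 = 19.

19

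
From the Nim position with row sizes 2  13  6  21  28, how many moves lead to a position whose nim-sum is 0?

0

Compute the nim-sum pairwise:
2 ^ 13 = 15
15 ^ 6 = 9
9 ^ 21 = 28
28 ^ 28 = 0
The nim-sum is already 0, so every move leaves a nonzero nim-sum — there are no winning moves.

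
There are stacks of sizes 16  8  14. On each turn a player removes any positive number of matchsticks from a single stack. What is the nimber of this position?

22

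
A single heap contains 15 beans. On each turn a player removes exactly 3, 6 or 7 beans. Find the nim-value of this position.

1

Build the Grundy sequence with g(k) = mex{g(k−s) : s ∈ {3, 6, 7}, s ≤ k}:
k:     0  1  2  3  4  5  6  7  8  9 10 11 12 13 14 15
g(k):  0  0  0  1  1  1  2  2  2  3  0  0  0  1  1  1
So g(15) = 1.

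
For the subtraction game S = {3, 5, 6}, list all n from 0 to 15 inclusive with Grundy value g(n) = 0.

0, 1, 2, 9, 10, 11

Build the Grundy sequence with g(k) = mex{g(k−s) : s ∈ {3, 5, 6}, s ≤ k}:
k:     0  1  2  3  4  5  6  7  8  9 10 11 12 13 14 15
g(k):  0  0  0  1  1  1  2  2  2  0  0  0  1  1  1  2
The P-positions (g = 0) in 0..15 are 0, 1, 2, 9, 10, 11.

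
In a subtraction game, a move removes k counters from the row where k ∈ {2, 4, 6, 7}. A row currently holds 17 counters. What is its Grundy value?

Build the Grundy sequence with g(k) = mex{g(k−s) : s ∈ {2, 4, 6, 7}, s ≤ k}:
k:     0  1  2  3  4  5  6  7  8  9 10 11 12 13 14 15 16 17
g(k):  0  0  1  1  2  2  3  3  4  0  0  1  1  2  2  3  3  4
So g(17) = 4.

4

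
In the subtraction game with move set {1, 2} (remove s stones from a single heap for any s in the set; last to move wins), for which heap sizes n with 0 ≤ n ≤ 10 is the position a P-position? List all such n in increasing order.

0, 3, 6, 9

Compute g(0), g(1), … for moves {1, 2}:
g(0) = mex{} = 0
g(1) = mex{0} = 1
g(2) = mex{0,1} = 2
g(3) = mex{1,2} = 0
g(4) = mex{0,2} = 1
g(5) = mex{0,1} = 2
g(6) = mex{1,2} = 0
g(7) = mex{0,2} = 1
g(8) = mex{0,1} = 2
g(9) = mex{1,2} = 0
g(10) = mex{0,2} = 1
The P-positions (g = 0) in 0..10 are 0, 3, 6, 9.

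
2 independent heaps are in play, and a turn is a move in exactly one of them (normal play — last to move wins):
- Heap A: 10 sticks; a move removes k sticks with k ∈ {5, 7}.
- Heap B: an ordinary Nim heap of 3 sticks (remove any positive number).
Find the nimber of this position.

For heap A, compute g(0), g(1), … with moves {5, 7}:
k:     0  1  2  3  4  5  6  7  8  9 10
g(k):  0  0  0  0  0  1  1  1  1  1  2
So g(10) = 2.
Heap B is a plain Nim heap of size 3, so its Grundy value is 3.
By the Sprague-Grundy theorem, the Grundy value of a sum of independent games is the XOR of the component values.
Combined value = 2 ⊕ 3 = 1.

1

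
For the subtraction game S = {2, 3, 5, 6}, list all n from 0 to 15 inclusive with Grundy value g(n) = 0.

Compute g(0), g(1), … for moves {2, 3, 5, 6}:
k:     0  1  2  3  4  5  6  7  8  9 10 11 12 13 14 15
g(k):  0  0  1  1  2  2  3  3  0  0  1  1  2  2  3  3
The P-positions (g = 0) in 0..15 are 0, 1, 8, 9.

0, 1, 8, 9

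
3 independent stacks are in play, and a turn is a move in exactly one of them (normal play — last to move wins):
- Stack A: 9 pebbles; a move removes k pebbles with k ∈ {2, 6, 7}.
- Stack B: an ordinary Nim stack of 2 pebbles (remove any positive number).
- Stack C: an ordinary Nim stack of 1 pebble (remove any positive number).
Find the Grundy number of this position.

3

Grundy values for stack A (subtraction set {2, 6, 7}):
k:     0  1  2  3  4  5  6  7  8  9
g(k):  0  0  1  1  0  0  1  1  2  0
So g(9) = 0.
Stack B is a plain Nim stack of size 2, so its Grundy value is 2.
Stack C is a plain Nim stack of size 1, so its Grundy value is 1.
By the Sprague-Grundy theorem, the Grundy value of a sum of independent games is the XOR of the component values.
Combined value = 0 ⊕ 2 ⊕ 1 = 3.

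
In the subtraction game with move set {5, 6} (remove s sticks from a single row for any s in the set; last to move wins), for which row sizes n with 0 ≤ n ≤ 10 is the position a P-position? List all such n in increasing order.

0, 1, 2, 3, 4

Compute g(0), g(1), … for moves {5, 6}:
g(0) = mex{} = 0
g(1) = mex{} = 0
g(2) = mex{} = 0
g(3) = mex{} = 0
g(4) = mex{} = 0
g(5) = mex{0} = 1
g(6) = mex{0} = 1
g(7) = mex{0} = 1
g(8) = mex{0} = 1
g(9) = mex{0} = 1
g(10) = mex{0,1} = 2
The P-positions (g = 0) in 0..10 are 0, 1, 2, 3, 4.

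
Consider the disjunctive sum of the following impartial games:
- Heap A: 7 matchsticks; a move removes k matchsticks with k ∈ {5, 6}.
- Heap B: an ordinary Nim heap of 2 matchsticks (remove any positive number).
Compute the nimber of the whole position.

3

For heap A, compute g(0), g(1), … with moves {5, 6}:
g(0) = mex{} = 0
g(1) = mex{} = 0
g(2) = mex{} = 0
g(3) = mex{} = 0
g(4) = mex{} = 0
g(5) = mex{0} = 1
g(6) = mex{0} = 1
g(7) = mex{0} = 1
So g(7) = 1.
Heap B is a plain Nim heap of size 2, so its Grundy value is 2.
The value of a disjunctive sum is the nim-sum of the parts.
Combined value = 1 ⊕ 2 = 3.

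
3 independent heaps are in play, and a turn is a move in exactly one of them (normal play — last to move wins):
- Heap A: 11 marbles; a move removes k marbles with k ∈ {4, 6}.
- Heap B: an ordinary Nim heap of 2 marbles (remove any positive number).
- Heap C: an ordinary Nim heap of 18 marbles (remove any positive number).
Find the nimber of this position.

For heap A, compute g(0), g(1), … with moves {4, 6}:
g(0) = mex{} = 0
g(1) = mex{} = 0
g(2) = mex{} = 0
g(3) = mex{} = 0
g(4) = mex{0} = 1
g(5) = mex{0} = 1
g(6) = mex{0} = 1
g(7) = mex{0} = 1
g(8) = mex{0,1} = 2
g(9) = mex{0,1} = 2
g(10) = mex{1} = 0
g(11) = mex{1} = 0
So g(11) = 0.
Heap B is a plain Nim heap of size 2, so its Grundy value is 2.
Heap C is a plain Nim heap of size 18, so its Grundy value is 18.
By the Sprague-Grundy theorem, the Grundy value of a sum of independent games is the XOR of the component values.
Combined value = 0 ⊕ 2 ⊕ 18 = 16.

16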